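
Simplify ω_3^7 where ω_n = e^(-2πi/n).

Since ω_3^3 = 1, powers reduce modulo 3.
7 mod 3 = 1
So ω_3^7 = ω_3^1 = e^(-2πi·1/3)

ω_3^7 = ω_3^1 = -0.5000-0.8660i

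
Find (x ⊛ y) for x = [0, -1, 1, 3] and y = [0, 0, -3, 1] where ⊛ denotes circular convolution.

(x ⊛ y)[n] = Σ(m=0 to 3) x[m] · y[(n-m) mod 4]

Computing each output sample:
(x ⊛ y)[0] = -4
(x ⊛ y)[1] = -8
(x ⊛ y)[2] = 3
(x ⊛ y)[3] = 3

x ⊛ y = [-4, -8, 3, 3]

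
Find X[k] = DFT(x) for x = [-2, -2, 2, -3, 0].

X[k] = Σ(n=0 to 4) x[n] · ω_5^(nk)
where ω_5 = e^(-2πi/5)

Computing each X[k]:
X[0] = -5
X[1] = -1.8090-1.0368i
X[2] = -0.6910+5.9309i
X[3] = -0.6910-5.9309i
X[4] = -1.8090+1.0368i

X = [-5, -1.8090-1.0368i, -0.6910+5.9309i, -0.6910-5.9309i, -1.8090+1.0368i]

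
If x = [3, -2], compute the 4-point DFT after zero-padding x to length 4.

Original 2-point DFT: [1, 5]
Zero-padded 4-point DFT provides frequency interpolation.

DFT_4([x, 0, ...]) = [1, 3+2i, 5, 3-2i]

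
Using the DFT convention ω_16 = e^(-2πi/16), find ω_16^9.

ω_16^9 = e^(-2πi·9/16)
= cos(-2π·9/16) + i·sin(-2π·9/16)
= cos(-18π/16) + i·sin(-18π/16)

ω_16^9 = cos(-18π/16) + i·sin(-18π/16) = -0.9239+0.3827i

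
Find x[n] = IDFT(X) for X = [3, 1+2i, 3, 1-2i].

x[n] = (1/4) Σ(k=0 to 3) X[k] · e^(2πikn/4)

Computing each x[n]:
x[0] = 2
x[1] = -1
x[2] = 1
x[3] = 1

x = [2, -1, 1, 1]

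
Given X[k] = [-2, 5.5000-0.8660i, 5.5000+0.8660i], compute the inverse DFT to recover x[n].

x[n] = (1/3) Σ(k=0 to 2) X[k] · e^(2πikn/3)

Computing each x[n]:
x[0] = 3
x[1] = -2
x[2] = -3

x = [3, -2, -3]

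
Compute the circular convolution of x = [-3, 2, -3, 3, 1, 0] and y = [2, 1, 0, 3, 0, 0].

(x ⊛ y)[n] = Σ(m=0 to 5) x[m] · y[(n-m) mod 6]

Computing each output sample:
(x ⊛ y)[0] = 3
(x ⊛ y)[1] = 4
(x ⊛ y)[2] = -4
(x ⊛ y)[3] = -6
(x ⊛ y)[4] = 11
(x ⊛ y)[5] = -8

x ⊛ y = [3, 4, -4, -6, 11, -8]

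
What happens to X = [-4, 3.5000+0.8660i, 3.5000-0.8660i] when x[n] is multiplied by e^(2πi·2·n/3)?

Modulation property: DFT(ω_3^(-2n)·x[n]) = X[(k-2) mod 3], so circularly shift X by 2 positions.

X[k-2] = [3.5000+0.8660i, 3.5000-0.8660i, -4]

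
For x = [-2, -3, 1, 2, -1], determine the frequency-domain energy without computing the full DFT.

Parseval: Σ|x[n]|² = (1/N)Σ|X[k]|², so Σ|X[k]|² = N·Σ|x[n]|² = 5·19.0000

Σ|X[k]|² = N·Σ|x[n]|² = 5·19.0000 = 95.0000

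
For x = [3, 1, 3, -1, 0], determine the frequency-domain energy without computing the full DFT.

Parseval: Σ|x[n]|² = (1/N)Σ|X[k]|², so Σ|X[k]|² = N·Σ|x[n]|² = 5·20.0000

Σ|X[k]|² = N·Σ|x[n]|² = 5·20.0000 = 100.0000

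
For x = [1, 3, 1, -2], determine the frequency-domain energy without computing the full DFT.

Parseval: Σ|x[n]|² = (1/N)Σ|X[k]|², so Σ|X[k]|² = N·Σ|x[n]|² = 4·15.0000

Σ|X[k]|² = N·Σ|x[n]|² = 4·15.0000 = 60.0000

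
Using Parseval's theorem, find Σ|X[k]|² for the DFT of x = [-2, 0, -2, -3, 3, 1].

Parseval: Σ|x[n]|² = (1/N)Σ|X[k]|², so Σ|X[k]|² = N·Σ|x[n]|² = 6·27.0000

Σ|X[k]|² = N·Σ|x[n]|² = 6·27.0000 = 162.0000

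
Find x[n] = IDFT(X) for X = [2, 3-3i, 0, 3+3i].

x[n] = (1/4) Σ(k=0 to 3) X[k] · e^(2πikn/4)

Computing each x[n]:
x[0] = 2
x[1] = 2
x[2] = -1
x[3] = -1

x = [2, 2, -1, -1]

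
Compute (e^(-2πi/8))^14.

Since ω_8^8 = 1, powers reduce modulo 8.
14 mod 8 = 6
So ω_8^14 = ω_8^6 = e^(-2πi·6/8)

ω_8^14 = ω_8^6 = 1i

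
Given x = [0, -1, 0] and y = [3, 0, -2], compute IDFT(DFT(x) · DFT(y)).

(x ⊛ y)[n] = Σ(m=0 to 2) x[m] · y[(n-m) mod 3]

Computing each output sample:
(x ⊛ y)[0] = 2
(x ⊛ y)[1] = -3
(x ⊛ y)[2] = 0

x ⊛ y = [2, -3, 0]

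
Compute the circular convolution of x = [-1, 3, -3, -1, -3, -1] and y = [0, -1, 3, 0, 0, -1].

(x ⊛ y)[n] = Σ(m=0 to 5) x[m] · y[(n-m) mod 6]

Computing each output sample:
(x ⊛ y)[0] = -11
(x ⊛ y)[1] = 1
(x ⊛ y)[2] = -5
(x ⊛ y)[3] = 15
(x ⊛ y)[4] = -7
(x ⊛ y)[5] = 1

x ⊛ y = [-11, 1, -5, 15, -7, 1]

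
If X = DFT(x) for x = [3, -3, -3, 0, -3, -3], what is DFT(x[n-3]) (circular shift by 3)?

Time shift by 3: X_shifted[k] = ω_6^(3k) · X[k]
Shifted x = [0, -3, -3, 3, -3, -3]

DFT(x[n-3]) = [-9, -3, 9, -3, 9, -3]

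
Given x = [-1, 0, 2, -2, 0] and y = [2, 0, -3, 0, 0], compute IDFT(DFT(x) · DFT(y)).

(x ⊛ y)[n] = Σ(m=0 to 4) x[m] · y[(n-m) mod 5]

Computing each output sample:
(x ⊛ y)[0] = 4
(x ⊛ y)[1] = 0
(x ⊛ y)[2] = 7
(x ⊛ y)[3] = -4
(x ⊛ y)[4] = -6

x ⊛ y = [4, 0, 7, -4, -6]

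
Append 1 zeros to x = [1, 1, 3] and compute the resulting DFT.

Original 3-point DFT: [5, -1.0000+1.7321i, -1.0000-1.7321i]
Zero-padded 4-point DFT provides frequency interpolation.

DFT_4([x, 0, ...]) = [5, -2-1i, 3, -2+1i]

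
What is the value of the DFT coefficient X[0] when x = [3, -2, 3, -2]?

X[0] = Σ(n=0 to 3) x[n] · ω_4^0 = Σ x[n]
= (3) + (-2) + (3) + (-2)

X[0] = 2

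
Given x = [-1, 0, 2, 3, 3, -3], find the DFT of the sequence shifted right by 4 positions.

Time shift by 4: X_shifted[k] = ω_6^(4k) · X[k]
Shifted x = [2, 3, 3, -3, -1, 0]

DFT(x[n-4]) = [4, 5.5000-6.0622i, -3.5000+0.8660i, 4, -3.5000-0.8660i, 5.5000+6.0622i]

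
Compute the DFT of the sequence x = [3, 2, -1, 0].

X[k] = Σ(n=0 to 3) x[n] · ω_4^(nk)
where ω_4 = e^(-2πi/4)

Computing each X[k]:
X[0] = 4
X[1] = 4-2i
X[2] = 0
X[3] = 4+2i

X = [4, 4-2i, 0, 4+2i]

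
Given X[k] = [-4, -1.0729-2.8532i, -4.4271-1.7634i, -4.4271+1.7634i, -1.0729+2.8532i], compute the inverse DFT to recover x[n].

x[n] = (1/5) Σ(k=0 to 4) X[k] · e^(2πikn/5)

Computing each x[n]:
x[0] = -3
x[1] = 2
x[2] = -1
x[3] = -1
x[4] = -1

x = [-3, 2, -1, -1, -1]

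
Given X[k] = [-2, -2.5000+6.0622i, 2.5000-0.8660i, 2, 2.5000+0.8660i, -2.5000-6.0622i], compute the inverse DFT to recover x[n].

x[n] = (1/6) Σ(k=0 to 5) X[k] · e^(2πikn/6)

Computing each x[n]:
x[0] = 0
x[1] = -3
x[2] = -2
x[3] = 1
x[4] = 2
x[5] = 0

x = [0, -3, -2, 1, 2, 0]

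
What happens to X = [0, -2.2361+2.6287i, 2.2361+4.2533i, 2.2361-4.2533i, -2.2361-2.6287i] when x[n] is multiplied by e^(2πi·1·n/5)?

Modulation property: DFT(ω_5^(-1n)·x[n]) = X[(k-1) mod 5], so circularly shift X by 1 positions.

X[k-1] = [-2.2361-2.6287i, 0, -2.2361+2.6287i, 2.2361+4.2533i, 2.2361-4.2533i]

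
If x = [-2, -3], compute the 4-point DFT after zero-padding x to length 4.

Original 2-point DFT: [-5, 1]
Zero-padded 4-point DFT provides frequency interpolation.

DFT_4([x, 0, ...]) = [-5, -2+3i, 1, -2-3i]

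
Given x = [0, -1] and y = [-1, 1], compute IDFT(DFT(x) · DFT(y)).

(x ⊛ y)[n] = Σ(m=0 to 1) x[m] · y[(n-m) mod 2]

Computing each output sample:
(x ⊛ y)[0] = -1
(x ⊛ y)[1] = 1

x ⊛ y = [-1, 1]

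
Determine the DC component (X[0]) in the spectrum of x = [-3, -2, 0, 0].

X[0] = Σ(n=0 to 3) x[n] · ω_4^0 = Σ x[n]
= (-3) + (-2) + (0) + (0)

X[0] = -5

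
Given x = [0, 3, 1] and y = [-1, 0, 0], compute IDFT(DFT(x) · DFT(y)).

(x ⊛ y)[n] = Σ(m=0 to 2) x[m] · y[(n-m) mod 3]

Computing each output sample:
(x ⊛ y)[0] = 0
(x ⊛ y)[1] = -3
(x ⊛ y)[2] = -1

x ⊛ y = [0, -3, -1]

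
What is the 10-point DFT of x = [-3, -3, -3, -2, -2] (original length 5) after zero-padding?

Original 5-point DFT: [-13, -0.5000+1.5388i, -0.5000-0.3633i, -0.5000+0.3633i, -0.5000-1.5388i]
Zero-padded 10-point DFT provides frequency interpolation.

DFT_10([x, 0, ...]) = [-13, -4.1180+7.6942i, -0.5000+1.5388i, -1.8820+1.8164i, -0.5000-0.3633i, -3, -0.5000+0.3633i, -1.8820-1.8164i, -0.5000-1.5388i, -4.1180-7.6942i]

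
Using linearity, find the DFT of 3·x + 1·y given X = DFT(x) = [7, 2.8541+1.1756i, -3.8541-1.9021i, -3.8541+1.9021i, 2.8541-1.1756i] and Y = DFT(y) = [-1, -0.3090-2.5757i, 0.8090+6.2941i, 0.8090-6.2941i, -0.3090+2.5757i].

By linearity: DFT(3x + 1y) = 3·DFT(x) + 1·DFT(y)
= 3·[7, 2.8541+1.1756i, -3.8541-1.9021i, -3.8541+1.9021i, 2.8541-1.1756i] + 1·[-1, -0.3090-2.5757i, 0.8090+6.2941i, 0.8090-6.2941i, -0.3090+2.5757i]

Computing element-wise:
Z[0] = 3·(7) + 1·(-1) = 20
Z[1] = 3·(2.8541+1.1756i) + 1·(-0.3090-2.5757i) = 8.2533+0.9511i
Z[2] = 3·(-3.8541-1.9021i) + 1·(0.8090+6.2941i) = -10.7533+0.5878i
Z[3] = 3·(-3.8541+1.9021i) + 1·(0.8090-6.2941i) = -10.7533-0.5878i
Z[4] = 3·(2.8541-1.1756i) + 1·(-0.3090+2.5757i) = 8.2533-0.9511i

DFT(3x + 1y) = 3·X + 1·Y = [20, 8.2533+0.9511i, -10.7533+0.5878i, -10.7533-0.5878i, 8.2533-0.9511i]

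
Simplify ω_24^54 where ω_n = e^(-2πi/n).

Since ω_24^24 = 1, powers reduce modulo 24.
54 mod 24 = 6
So ω_24^54 = ω_24^6 = e^(-2πi·6/24)

ω_24^54 = ω_24^6 = -1i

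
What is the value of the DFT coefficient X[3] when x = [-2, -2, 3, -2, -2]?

X[3] = Σ(n=0 to 4) x[n] · ω_5^(3n) where ω_5 = e^(-2πi/5)
= (-2)·ω_5^0 + (-2)·ω_5^3 + (3)·ω_5^6 + (-2)·ω_5^9 + (-2)·ω_5^12

X[3] = 1.5451-4.7553i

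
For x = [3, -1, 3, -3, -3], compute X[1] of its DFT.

X[1] = Σ(n=0 to 4) x[n] · ω_5^(1n) where ω_5 = e^(-2πi/5)
= (3)·ω_5^0 + (-1)·ω_5^1 + (3)·ω_5^2 + (-3)·ω_5^3 + (-3)·ω_5^4

X[1] = 1.7639-5.4288i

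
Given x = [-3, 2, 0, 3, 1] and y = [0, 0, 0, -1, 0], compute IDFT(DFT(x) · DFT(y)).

(x ⊛ y)[n] = Σ(m=0 to 4) x[m] · y[(n-m) mod 5]

Computing each output sample:
(x ⊛ y)[0] = 0
(x ⊛ y)[1] = -3
(x ⊛ y)[2] = -1
(x ⊛ y)[3] = 3
(x ⊛ y)[4] = -2

x ⊛ y = [0, -3, -1, 3, -2]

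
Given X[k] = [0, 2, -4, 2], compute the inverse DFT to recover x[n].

x[n] = (1/4) Σ(k=0 to 3) X[k] · e^(2πikn/4)

Computing each x[n]:
x[0] = 0
x[1] = 1
x[2] = -2
x[3] = 1

x = [0, 1, -2, 1]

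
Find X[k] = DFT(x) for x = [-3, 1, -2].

X[k] = Σ(n=0 to 2) x[n] · ω_3^(nk)
where ω_3 = e^(-2πi/3)

Computing each X[k]:
X[0] = -4
X[1] = -2.5000-2.5981i
X[2] = -2.5000+2.5981i

X = [-4, -2.5000-2.5981i, -2.5000+2.5981i]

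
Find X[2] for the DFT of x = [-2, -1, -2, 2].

X[2] = Σ(n=0 to 3) x[n] · ω_4^(2n) where ω_4 = e^(-2πi/4)
= (-2)·ω_4^0 + (-1)·ω_4^2 + (-2)·ω_4^4 + (2)·ω_4^6

X[2] = -5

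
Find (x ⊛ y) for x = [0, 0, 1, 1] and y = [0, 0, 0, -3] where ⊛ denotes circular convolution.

(x ⊛ y)[n] = Σ(m=0 to 3) x[m] · y[(n-m) mod 4]

Computing each output sample:
(x ⊛ y)[0] = 0
(x ⊛ y)[1] = -3
(x ⊛ y)[2] = -3
(x ⊛ y)[3] = 0

x ⊛ y = [0, -3, -3, 0]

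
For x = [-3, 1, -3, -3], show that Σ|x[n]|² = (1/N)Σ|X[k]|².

Time domain:
Σ|x[n]|² = |-3|² + |1|² + |-3|² + |-3|² = 28.0000

Frequency domain:
(1/4)Σ|X[k]|² = (1/4)(|-8|² + |-4i|² + |-4|² + |4i|²) = (1/4)·112.0000 = 28.0000

Both sides agree, confirming Parseval's theorem.

Σ|x[n]|² = (1/N)Σ|X[k]|² = 28.0000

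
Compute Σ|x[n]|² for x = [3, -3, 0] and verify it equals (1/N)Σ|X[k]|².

Time domain:
Σ|x[n]|² = |3|² + |-3|² + |0|² = 18.0000

Frequency domain:
(1/3)Σ|X[k]|² = (1/3)(|0|² + |4.5000+2.5981i|² + |4.5000-2.5981i|²) = (1/3)·54.0000 = 18.0000

Both sides agree, confirming Parseval's theorem.

Σ|x[n]|² = (1/N)Σ|X[k]|² = 18.0000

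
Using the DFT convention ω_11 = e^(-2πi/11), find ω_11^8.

ω_11^8 = e^(-2πi·8/11)
= cos(-2π·8/11) + i·sin(-2π·8/11)
= cos(-16π/11) + i·sin(-16π/11)

ω_11^8 = cos(-16π/11) + i·sin(-16π/11) = -0.1423+0.9898i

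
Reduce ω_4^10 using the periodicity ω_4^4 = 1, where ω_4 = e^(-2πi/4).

Since ω_4^4 = 1, powers reduce modulo 4.
10 mod 4 = 2
So ω_4^10 = ω_4^2 = e^(-2πi·2/4)

ω_4^10 = ω_4^2 = -1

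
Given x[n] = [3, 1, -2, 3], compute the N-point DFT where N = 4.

X[k] = Σ(n=0 to 3) x[n] · ω_4^(nk)
where ω_4 = e^(-2πi/4)

Computing each X[k]:
X[0] = 5
X[1] = 5+2i
X[2] = -3
X[3] = 5-2i

X = [5, 5+2i, -3, 5-2i]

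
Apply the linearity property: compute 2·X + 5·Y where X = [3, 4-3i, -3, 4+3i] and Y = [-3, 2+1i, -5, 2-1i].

By linearity: DFT(2x + 5y) = 2·DFT(x) + 5·DFT(y)
= 2·[3, 4-3i, -3, 4+3i] + 5·[-3, 2+1i, -5, 2-1i]

Computing element-wise:
Z[0] = 2·(3) + 5·(-3) = -9
Z[1] = 2·(4-3i) + 5·(2+1i) = 18-1i
Z[2] = 2·(-3) + 5·(-5) = -31
Z[3] = 2·(4+3i) + 5·(2-1i) = 18+1i

DFT(2x + 5y) = 2·X + 5·Y = [-9, 18-1i, -31, 18+1i]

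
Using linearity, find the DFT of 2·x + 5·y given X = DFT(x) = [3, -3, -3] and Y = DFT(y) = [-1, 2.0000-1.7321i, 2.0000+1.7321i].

By linearity: DFT(2x + 5y) = 2·DFT(x) + 5·DFT(y)
= 2·[3, -3, -3] + 5·[-1, 2.0000-1.7321i, 2.0000+1.7321i]

Computing element-wise:
Z[0] = 2·(3) + 5·(-1) = 1
Z[1] = 2·(-3) + 5·(2.0000-1.7321i) = 4.0000-8.6605i
Z[2] = 2·(-3) + 5·(2.0000+1.7321i) = 4.0000+8.6605i

DFT(2x + 5y) = 2·X + 5·Y = [1, 4.0000-8.6605i, 4.0000+8.6605i]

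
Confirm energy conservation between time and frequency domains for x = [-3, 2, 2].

Time domain:
Σ|x[n]|² = |-3|² + |2|² + |2|² = 17.0000

Frequency domain:
(1/3)Σ|X[k]|² = (1/3)(|1|² + |-5|² + |-5|²) = (1/3)·51.0000 = 17.0000

Both sides agree, confirming Parseval's theorem.

Σ|x[n]|² = (1/N)Σ|X[k]|² = 17.0000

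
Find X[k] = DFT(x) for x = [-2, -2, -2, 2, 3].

X[k] = Σ(n=0 to 4) x[n] · ω_5^(nk)
where ω_5 = e^(-2πi/5)

Computing each X[k]:
X[0] = -1
X[1] = -1.6910+7.1064i
X[2] = -2.8090-0.8653i
X[3] = -2.8090+0.8653i
X[4] = -1.6910-7.1064i

X = [-1, -1.6910+7.1064i, -2.8090-0.8653i, -2.8090+0.8653i, -1.6910-7.1064i]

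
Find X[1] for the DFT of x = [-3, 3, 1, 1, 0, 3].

X[1] = Σ(n=0 to 5) x[n] · ω_6^(1n) where ω_6 = e^(-2πi/6)
= (-3)·ω_6^0 + (3)·ω_6^1 + (1)·ω_6^2 + (1)·ω_6^3 + (0)·ω_6^4 + (3)·ω_6^5

X[1] = -1.5000-0.8660i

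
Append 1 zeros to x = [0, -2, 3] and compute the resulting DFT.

Original 3-point DFT: [1, -0.5000+4.3301i, -0.5000-4.3301i]
Zero-padded 4-point DFT provides frequency interpolation.

DFT_4([x, 0, ...]) = [1, -3+2i, 5, -3-2i]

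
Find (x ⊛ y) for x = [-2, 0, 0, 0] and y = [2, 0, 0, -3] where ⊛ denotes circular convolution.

(x ⊛ y)[n] = Σ(m=0 to 3) x[m] · y[(n-m) mod 4]

Computing each output sample:
(x ⊛ y)[0] = -4
(x ⊛ y)[1] = 0
(x ⊛ y)[2] = 0
(x ⊛ y)[3] = 6

x ⊛ y = [-4, 0, 0, 6]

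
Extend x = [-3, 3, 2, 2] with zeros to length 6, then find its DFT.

Original 4-point DFT: [4, -5-1i, -6, -5+1i]
Zero-padded 6-point DFT provides frequency interpolation.

DFT_6([x, 0, ...]) = [4, -4.5000-4.3301i, -3.5000-0.8660i, -6, -3.5000+0.8660i, -4.5000+4.3301i]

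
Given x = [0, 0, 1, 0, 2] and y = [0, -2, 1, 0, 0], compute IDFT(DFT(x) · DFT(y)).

(x ⊛ y)[n] = Σ(m=0 to 4) x[m] · y[(n-m) mod 5]

Computing each output sample:
(x ⊛ y)[0] = -4
(x ⊛ y)[1] = 2
(x ⊛ y)[2] = 0
(x ⊛ y)[3] = -2
(x ⊛ y)[4] = 1

x ⊛ y = [-4, 2, 0, -2, 1]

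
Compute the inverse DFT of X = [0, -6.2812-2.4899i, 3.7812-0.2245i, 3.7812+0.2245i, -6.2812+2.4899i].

x[n] = (1/5) Σ(k=0 to 4) X[k] · e^(2πikn/5)

Computing each x[n]:
x[0] = -1
x[1] = -1
x[2] = 3
x[3] = 2
x[4] = -3

x = [-1, -1, 3, 2, -3]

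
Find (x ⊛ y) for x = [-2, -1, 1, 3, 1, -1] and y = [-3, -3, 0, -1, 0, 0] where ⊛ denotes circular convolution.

(x ⊛ y)[n] = Σ(m=0 to 5) x[m] · y[(n-m) mod 6]

Computing each output sample:
(x ⊛ y)[0] = 6
(x ⊛ y)[1] = 8
(x ⊛ y)[2] = 1
(x ⊛ y)[3] = -10
(x ⊛ y)[4] = -11
(x ⊛ y)[5] = -1

x ⊛ y = [6, 8, 1, -10, -11, -1]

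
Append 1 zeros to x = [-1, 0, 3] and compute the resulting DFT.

Original 3-point DFT: [2, -2.5000+2.5981i, -2.5000-2.5981i]
Zero-padded 4-point DFT provides frequency interpolation.

DFT_4([x, 0, ...]) = [2, -4, 2, -4]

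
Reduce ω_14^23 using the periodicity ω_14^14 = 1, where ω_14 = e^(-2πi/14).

Since ω_14^14 = 1, powers reduce modulo 14.
23 mod 14 = 9
So ω_14^23 = ω_14^9 = e^(-2πi·9/14)

ω_14^23 = ω_14^9 = -0.6235+0.7818i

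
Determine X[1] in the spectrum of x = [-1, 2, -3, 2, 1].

X[1] = Σ(n=0 to 4) x[n] · ω_5^(1n) where ω_5 = e^(-2πi/5)
= (-1)·ω_5^0 + (2)·ω_5^1 + (-3)·ω_5^2 + (2)·ω_5^3 + (1)·ω_5^4

X[1] = 0.7361+1.9879i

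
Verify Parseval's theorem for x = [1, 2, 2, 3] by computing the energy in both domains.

Time domain:
Σ|x[n]|² = |1|² + |2|² + |2|² + |3|² = 18.0000

Frequency domain:
(1/4)Σ|X[k]|² = (1/4)(|8|² + |-1+1i|² + |-2|² + |-1-1i|²) = (1/4)·72.0000 = 18.0000

Both sides agree, confirming Parseval's theorem.

Σ|x[n]|² = (1/N)Σ|X[k]|² = 18.0000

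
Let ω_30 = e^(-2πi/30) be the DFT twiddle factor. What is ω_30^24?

ω_30^24 = e^(-2πi·24/30)
= cos(-2π·24/30) + i·sin(-2π·24/30)
= cos(-48π/30) + i·sin(-48π/30)

ω_30^24 = cos(-48π/30) + i·sin(-48π/30) = 0.3090+0.9511i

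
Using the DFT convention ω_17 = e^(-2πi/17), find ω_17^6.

ω_17^6 = e^(-2πi·6/17)
= cos(-2π·6/17) + i·sin(-2π·6/17)
= cos(-12π/17) + i·sin(-12π/17)

ω_17^6 = cos(-12π/17) + i·sin(-12π/17) = -0.6026-0.7980i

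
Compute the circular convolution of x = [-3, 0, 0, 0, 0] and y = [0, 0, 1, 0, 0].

(x ⊛ y)[n] = Σ(m=0 to 4) x[m] · y[(n-m) mod 5]

Computing each output sample:
(x ⊛ y)[0] = 0
(x ⊛ y)[1] = 0
(x ⊛ y)[2] = -3
(x ⊛ y)[3] = 0
(x ⊛ y)[4] = 0

x ⊛ y = [0, 0, -3, 0, 0]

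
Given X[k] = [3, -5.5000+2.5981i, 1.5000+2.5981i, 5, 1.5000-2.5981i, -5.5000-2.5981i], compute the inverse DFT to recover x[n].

x[n] = (1/6) Σ(k=0 to 5) X[k] · e^(2πikn/6)

Computing each x[n]:
x[0] = 0
x[1] = -3
x[2] = 2
x[3] = 2
x[4] = 2
x[5] = 0

x = [0, -3, 2, 2, 2, 0]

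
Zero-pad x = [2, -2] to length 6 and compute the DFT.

Original 2-point DFT: [0, 4]
Zero-padded 6-point DFT provides frequency interpolation.

DFT_6([x, 0, ...]) = [0, 1.0000+1.7321i, 3.0000+1.7321i, 4, 3.0000-1.7321i, 1.0000-1.7321i]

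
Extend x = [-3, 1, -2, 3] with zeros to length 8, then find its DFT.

Original 4-point DFT: [-1, -1+2i, -9, -1-2i]
Zero-padded 8-point DFT provides frequency interpolation.

DFT_8([x, 0, ...]) = [-1, -4.4142-0.8284i, -1+2i, -1.5858-4.8284i, -9, -1.5858+4.8284i, -1-2i, -4.4142+0.8284i]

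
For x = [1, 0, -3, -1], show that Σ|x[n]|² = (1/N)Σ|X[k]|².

Time domain:
Σ|x[n]|² = |1|² + |0|² + |-3|² + |-1|² = 11.0000

Frequency domain:
(1/4)Σ|X[k]|² = (1/4)(|-3|² + |4-1i|² + |-1|² + |4+1i|²) = (1/4)·44.0000 = 11.0000

Both sides agree, confirming Parseval's theorem.

Σ|x[n]|² = (1/N)Σ|X[k]|² = 11.0000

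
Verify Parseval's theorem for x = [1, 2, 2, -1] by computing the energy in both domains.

Time domain:
Σ|x[n]|² = |1|² + |2|² + |2|² + |-1|² = 10.0000

Frequency domain:
(1/4)Σ|X[k]|² = (1/4)(|4|² + |-1-3i|² + |2|² + |-1+3i|²) = (1/4)·40.0000 = 10.0000

Both sides agree, confirming Parseval's theorem.

Σ|x[n]|² = (1/N)Σ|X[k]|² = 10.0000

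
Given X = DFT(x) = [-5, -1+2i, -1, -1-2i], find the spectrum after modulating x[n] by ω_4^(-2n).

Modulation property: DFT(ω_4^(-2n)·x[n]) = X[(k-2) mod 4], so circularly shift X by 2 positions.

X[k-2] = [-1, -1-2i, -5, -1+2i]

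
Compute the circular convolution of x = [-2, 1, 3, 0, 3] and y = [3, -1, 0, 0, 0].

(x ⊛ y)[n] = Σ(m=0 to 4) x[m] · y[(n-m) mod 5]

Computing each output sample:
(x ⊛ y)[0] = -9
(x ⊛ y)[1] = 5
(x ⊛ y)[2] = 8
(x ⊛ y)[3] = -3
(x ⊛ y)[4] = 9

x ⊛ y = [-9, 5, 8, -3, 9]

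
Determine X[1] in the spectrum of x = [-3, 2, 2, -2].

X[1] = Σ(n=0 to 3) x[n] · ω_4^(1n) where ω_4 = e^(-2πi/4)
= (-3)·ω_4^0 + (2)·ω_4^1 + (2)·ω_4^2 + (-2)·ω_4^3

X[1] = -5-4i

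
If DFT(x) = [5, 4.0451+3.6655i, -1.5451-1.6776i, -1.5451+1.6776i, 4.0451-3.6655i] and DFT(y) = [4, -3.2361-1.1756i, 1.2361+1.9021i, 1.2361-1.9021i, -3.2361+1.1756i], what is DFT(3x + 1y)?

By linearity: DFT(3x + 1y) = 3·DFT(x) + 1·DFT(y)
= 3·[5, 4.0451+3.6655i, -1.5451-1.6776i, -1.5451+1.6776i, 4.0451-3.6655i] + 1·[4, -3.2361-1.1756i, 1.2361+1.9021i, 1.2361-1.9021i, -3.2361+1.1756i]

Computing element-wise:
Z[0] = 3·(5) + 1·(4) = 19
Z[1] = 3·(4.0451+3.6655i) + 1·(-3.2361-1.1756i) = 8.8992+9.8209i
Z[2] = 3·(-1.5451-1.6776i) + 1·(1.2361+1.9021i) = -3.3992-3.1307i
Z[3] = 3·(-1.5451+1.6776i) + 1·(1.2361-1.9021i) = -3.3992+3.1307i
Z[4] = 3·(4.0451-3.6655i) + 1·(-3.2361+1.1756i) = 8.8992-9.8209i

DFT(3x + 1y) = 3·X + 1·Y = [19, 8.8992+9.8209i, -3.3992-3.1307i, -3.3992+3.1307i, 8.8992-9.8209i]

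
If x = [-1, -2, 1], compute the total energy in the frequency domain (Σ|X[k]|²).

Parseval: Σ|x[n]|² = (1/N)Σ|X[k]|², so Σ|X[k]|² = N·Σ|x[n]|² = 3·6.0000

Σ|X[k]|² = N·Σ|x[n]|² = 3·6.0000 = 18.0000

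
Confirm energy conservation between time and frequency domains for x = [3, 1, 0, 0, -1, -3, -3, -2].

Time domain:
Σ|x[n]|² = |3|² + |1|² + |0|² + |0|² + |-1|² + |-3|² + |-3|² + |-2|² = 33.0000

Frequency domain:
(1/8)Σ|X[k]|² = (1/8)(|-5|² + |5.4142-7.2426i|² + |5|² + |2.5858-1.2426i|² + |3|² + |2.5858+1.2426i|² + |5|² + |5.4142+7.2426i|²) = (1/8)·264.0000 = 33.0000

Both sides agree, confirming Parseval's theorem.

Σ|x[n]|² = (1/N)Σ|X[k]|² = 33.0000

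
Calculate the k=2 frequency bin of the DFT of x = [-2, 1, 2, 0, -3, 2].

X[2] = Σ(n=0 to 5) x[n] · ω_6^(2n) where ω_6 = e^(-2πi/6)
= (-2)·ω_6^0 + (1)·ω_6^2 + (2)·ω_6^4 + (0)·ω_6^6 + (-3)·ω_6^8 + (2)·ω_6^10

X[2] = -3.0000+5.1962i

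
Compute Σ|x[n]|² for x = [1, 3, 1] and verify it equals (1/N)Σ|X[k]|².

Time domain:
Σ|x[n]|² = |1|² + |3|² + |1|² = 11.0000

Frequency domain:
(1/3)Σ|X[k]|² = (1/3)(|5|² + |-1.0000-1.7321i|² + |-1.0000+1.7321i|²) = (1/3)·33.0000 = 11.0000

Both sides agree, confirming Parseval's theorem.

Σ|x[n]|² = (1/N)Σ|X[k]|² = 11.0000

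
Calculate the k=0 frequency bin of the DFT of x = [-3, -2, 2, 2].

X[0] = Σ(n=0 to 3) x[n] · ω_4^0 = Σ x[n]
= (-3) + (-2) + (2) + (2)

X[0] = -1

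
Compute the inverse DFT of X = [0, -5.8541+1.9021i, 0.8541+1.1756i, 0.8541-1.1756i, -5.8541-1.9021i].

x[n] = (1/5) Σ(k=0 to 4) X[k] · e^(2πikn/5)

Computing each x[n]:
x[0] = -2
x[1] = -2
x[2] = 2
x[3] = 2
x[4] = 0

x = [-2, -2, 2, 2, 0]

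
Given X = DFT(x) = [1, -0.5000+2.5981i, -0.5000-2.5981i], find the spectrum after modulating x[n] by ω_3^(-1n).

Modulation property: DFT(ω_3^(-1n)·x[n]) = X[(k-1) mod 3], so circularly shift X by 1 positions.

X[k-1] = [-0.5000-2.5981i, 1, -0.5000+2.5981i]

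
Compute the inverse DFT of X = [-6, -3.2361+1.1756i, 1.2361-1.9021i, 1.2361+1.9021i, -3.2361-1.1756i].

x[n] = (1/5) Σ(k=0 to 4) X[k] · e^(2πikn/5)

Computing each x[n]:
x[0] = -2
x[1] = -2
x[2] = -1
x[3] = 1
x[4] = -2

x = [-2, -2, -1, 1, -2]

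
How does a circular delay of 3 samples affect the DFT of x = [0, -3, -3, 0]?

Time shift by 3: X_shifted[k] = ω_4^(3k) · X[k]
Shifted x = [-3, -3, 0, 0]

DFT(x[n-3]) = [-6, -3+3i, 0, -3-3i]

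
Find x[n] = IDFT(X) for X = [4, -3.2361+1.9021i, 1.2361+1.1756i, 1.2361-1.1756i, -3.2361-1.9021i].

x[n] = (1/5) Σ(k=0 to 4) X[k] · e^(2πikn/5)

Computing each x[n]:
x[0] = 0
x[1] = -1
x[2] = 2
x[3] = 2
x[4] = 1

x = [0, -1, 2, 2, 1]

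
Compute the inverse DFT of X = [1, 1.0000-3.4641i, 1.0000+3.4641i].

x[n] = (1/3) Σ(k=0 to 2) X[k] · e^(2πikn/3)

Computing each x[n]:
x[0] = 1
x[1] = 2
x[2] = -2

x = [1, 2, -2]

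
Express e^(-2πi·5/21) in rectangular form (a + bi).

ω_21^5 = e^(-2πi·5/21)
= cos(-2π·5/21) + i·sin(-2π·5/21)
= cos(-10π/21) + i·sin(-10π/21)

ω_21^5 = cos(-10π/21) + i·sin(-10π/21) = 0.0747-0.9972i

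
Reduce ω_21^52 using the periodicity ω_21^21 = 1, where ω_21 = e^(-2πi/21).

Since ω_21^21 = 1, powers reduce modulo 21.
52 mod 21 = 10
So ω_21^52 = ω_21^10 = e^(-2πi·10/21)

ω_21^52 = ω_21^10 = -0.9888-0.1490i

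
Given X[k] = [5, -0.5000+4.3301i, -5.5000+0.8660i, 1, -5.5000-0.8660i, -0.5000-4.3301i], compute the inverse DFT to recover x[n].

x[n] = (1/6) Σ(k=0 to 5) X[k] · e^(2πikn/6)

Computing each x[n]:
x[0] = -1
x[1] = 0
x[2] = 1
x[3] = -1
x[4] = 3
x[5] = 3

x = [-1, 0, 1, -1, 3, 3]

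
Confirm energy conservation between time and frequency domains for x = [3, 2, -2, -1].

Time domain:
Σ|x[n]|² = |3|² + |2|² + |-2|² + |-1|² = 18.0000

Frequency domain:
(1/4)Σ|X[k]|² = (1/4)(|2|² + |5-3i|² + |0|² + |5+3i|²) = (1/4)·72.0000 = 18.0000

Both sides agree, confirming Parseval's theorem.

Σ|x[n]|² = (1/N)Σ|X[k]|² = 18.0000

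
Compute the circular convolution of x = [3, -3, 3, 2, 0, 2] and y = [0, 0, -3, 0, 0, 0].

(x ⊛ y)[n] = Σ(m=0 to 5) x[m] · y[(n-m) mod 6]

Computing each output sample:
(x ⊛ y)[0] = 0
(x ⊛ y)[1] = -6
(x ⊛ y)[2] = -9
(x ⊛ y)[3] = 9
(x ⊛ y)[4] = -9
(x ⊛ y)[5] = -6

x ⊛ y = [0, -6, -9, 9, -9, -6]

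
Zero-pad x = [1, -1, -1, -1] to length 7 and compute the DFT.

Original 4-point DFT: [-2, 2, 2, 2]
Zero-padded 7-point DFT provides frequency interpolation.

DFT_7([x, 0, ...]) = [-2, 1.5000+2.1906i, 1.5000-0.2408i, 1.5000+0.6270i, 1.5000-0.6270i, 1.5000+0.2408i, 1.5000-2.1906i]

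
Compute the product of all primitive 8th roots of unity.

The primitive 8th roots of unity are ω_8^k for k coprime to 8: k ∈ {1, 3, 5, 7}
Their product equals the constant term of the cyclotomic polynomial Φ_8(x) up to sign.
For n ≥ 3, the product of all primitive nth roots of unity is 1. (For n=1 it is 1; for n=2 it is -1.)

1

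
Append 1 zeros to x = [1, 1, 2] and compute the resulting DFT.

Original 3-point DFT: [4, -0.5000+0.8660i, -0.5000-0.8660i]
Zero-padded 4-point DFT provides frequency interpolation.

DFT_4([x, 0, ...]) = [4, -1-1i, 2, -1+1i]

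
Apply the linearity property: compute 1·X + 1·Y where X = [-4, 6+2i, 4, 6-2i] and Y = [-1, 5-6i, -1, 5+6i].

By linearity: DFT(1x + 1y) = 1·DFT(x) + 1·DFT(y)
= 1·[-4, 6+2i, 4, 6-2i] + 1·[-1, 5-6i, -1, 5+6i]

Computing element-wise:
Z[0] = 1·(-4) + 1·(-1) = -5
Z[1] = 1·(6+2i) + 1·(5-6i) = 11-4i
Z[2] = 1·(4) + 1·(-1) = 3
Z[3] = 1·(6-2i) + 1·(5+6i) = 11+4i

DFT(1x + 1y) = 1·X + 1·Y = [-5, 11-4i, 3, 11+4i]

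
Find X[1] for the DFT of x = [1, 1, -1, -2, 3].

X[1] = Σ(n=0 to 4) x[n] · ω_5^(1n) where ω_5 = e^(-2πi/5)
= (1)·ω_5^0 + (1)·ω_5^1 + (-1)·ω_5^2 + (-2)·ω_5^3 + (3)·ω_5^4

X[1] = 4.6631+1.3143i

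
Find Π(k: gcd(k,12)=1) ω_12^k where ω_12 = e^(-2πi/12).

The primitive 12th roots of unity are ω_12^k for k coprime to 12: k ∈ {1, 5, 7, 11}
Their product equals the constant term of the cyclotomic polynomial Φ_12(x) up to sign.
For n ≥ 3, the product of all primitive nth roots of unity is 1. (For n=1 it is 1; for n=2 it is -1.)

1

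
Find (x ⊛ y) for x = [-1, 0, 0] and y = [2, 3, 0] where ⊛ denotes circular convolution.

(x ⊛ y)[n] = Σ(m=0 to 2) x[m] · y[(n-m) mod 3]

Computing each output sample:
(x ⊛ y)[0] = -2
(x ⊛ y)[1] = -3
(x ⊛ y)[2] = 0

x ⊛ y = [-2, -3, 0]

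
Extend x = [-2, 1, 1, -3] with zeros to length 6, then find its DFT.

Original 4-point DFT: [-3, -3-4i, 1, -3+4i]
Zero-padded 6-point DFT provides frequency interpolation.

DFT_6([x, 0, ...]) = [-3, 1.0000-1.7321i, -6, 1, -6, 1.0000+1.7321i]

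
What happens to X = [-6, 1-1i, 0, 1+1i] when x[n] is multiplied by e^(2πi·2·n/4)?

Modulation property: DFT(ω_4^(-2n)·x[n]) = X[(k-2) mod 4], so circularly shift X by 2 positions.

X[k-2] = [0, 1+1i, -6, 1-1i]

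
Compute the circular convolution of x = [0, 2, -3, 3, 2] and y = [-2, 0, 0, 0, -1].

(x ⊛ y)[n] = Σ(m=0 to 4) x[m] · y[(n-m) mod 5]

Computing each output sample:
(x ⊛ y)[0] = -2
(x ⊛ y)[1] = -1
(x ⊛ y)[2] = 3
(x ⊛ y)[3] = -8
(x ⊛ y)[4] = -4

x ⊛ y = [-2, -1, 3, -8, -4]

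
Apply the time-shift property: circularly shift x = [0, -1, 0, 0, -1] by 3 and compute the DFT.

Time shift by 3: X_shifted[k] = ω_5^(3k) · X[k]
Shifted x = [0, 0, -1, 0, -1]

DFT(x[n-3]) = [-2, 0.5000-0.3633i, 0.5000-1.5388i, 0.5000+1.5388i, 0.5000+0.3633i]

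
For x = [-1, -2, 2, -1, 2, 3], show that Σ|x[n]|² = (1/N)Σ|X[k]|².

Time domain:
Σ|x[n]|² = |-1|² + |-2|² + |2|² + |-1|² + |2|² + |3|² = 23.0000

Frequency domain:
(1/6)Σ|X[k]|² = (1/6)(|3|² + |-1.5000+4.3301i|² + |-4.5000+4.3301i|² + |3|² + |-4.5000-4.3301i|² + |-1.5000-4.3301i|²) = (1/6)·138.0000 = 23.0000

Both sides agree, confirming Parseval's theorem.

Σ|x[n]|² = (1/N)Σ|X[k]|² = 23.0000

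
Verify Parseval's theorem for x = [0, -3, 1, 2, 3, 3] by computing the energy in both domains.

Time domain:
Σ|x[n]|² = |0|² + |-3|² + |1|² + |2|² + |3|² + |3|² = 32.0000

Frequency domain:
(1/6)Σ|X[k]|² = (1/6)(|6|² + |-4.0000+6.9282i|² + |3.4641i|² + |2|² + |-3.4641i|² + |-4.0000-6.9282i|²) = (1/6)·192.0000 = 32.0000

Both sides agree, confirming Parseval's theorem.

Σ|x[n]|² = (1/N)Σ|X[k]|² = 32.0000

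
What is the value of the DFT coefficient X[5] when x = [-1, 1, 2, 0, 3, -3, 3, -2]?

X[5] = Σ(n=0 to 7) x[n] · ω_8^(5n) where ω_8 = e^(-2πi/8)
= (-1)·ω_8^0 + (1)·ω_8^5 + (2)·ω_8^10 + (0)·ω_8^15 + (3)·ω_8^20 + (-3)·ω_8^25 + (3)·ω_8^30 + (-2)·ω_8^35

X[5] = -5.4142+5.2426i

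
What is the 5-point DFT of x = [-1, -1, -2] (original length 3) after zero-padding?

Original 3-point DFT: [-4, 0.5000-0.8660i, 0.5000+0.8660i]
Zero-padded 5-point DFT provides frequency interpolation.

DFT_5([x, 0, ...]) = [-4, 0.3090+2.1266i, -0.8090-1.3143i, -0.8090+1.3143i, 0.3090-2.1266i]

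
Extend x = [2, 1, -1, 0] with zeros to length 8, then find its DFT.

Original 4-point DFT: [2, 3-1i, 0, 3+1i]
Zero-padded 8-point DFT provides frequency interpolation.

DFT_8([x, 0, ...]) = [2, 2.7071+0.2929i, 3-1i, 1.2929-1.7071i, 0, 1.2929+1.7071i, 3+1i, 2.7071-0.2929i]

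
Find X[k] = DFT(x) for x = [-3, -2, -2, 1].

X[k] = Σ(n=0 to 3) x[n] · ω_4^(nk)
where ω_4 = e^(-2πi/4)

Computing each X[k]:
X[0] = -6
X[1] = -1+3i
X[2] = -4
X[3] = -1-3i

X = [-6, -1+3i, -4, -1-3i]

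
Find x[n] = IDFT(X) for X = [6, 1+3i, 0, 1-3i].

x[n] = (1/4) Σ(k=0 to 3) X[k] · e^(2πikn/4)

Computing each x[n]:
x[0] = 2
x[1] = 0
x[2] = 1
x[3] = 3

x = [2, 0, 1, 3]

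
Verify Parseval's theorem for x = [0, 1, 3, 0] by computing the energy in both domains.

Time domain:
Σ|x[n]|² = |0|² + |1|² + |3|² + |0|² = 10.0000

Frequency domain:
(1/4)Σ|X[k]|² = (1/4)(|4|² + |-3-1i|² + |2|² + |-3+1i|²) = (1/4)·40.0000 = 10.0000

Both sides agree, confirming Parseval's theorem.

Σ|x[n]|² = (1/N)Σ|X[k]|² = 10.0000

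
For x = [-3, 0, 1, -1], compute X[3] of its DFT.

X[3] = Σ(n=0 to 3) x[n] · ω_4^(3n) where ω_4 = e^(-2πi/4)
= (-3)·ω_4^0 + (0)·ω_4^3 + (1)·ω_4^6 + (-1)·ω_4^9

X[3] = -4+1i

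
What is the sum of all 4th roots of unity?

Sum of all nth roots of unity equals 0 for n > 1 (geometric series with r ≠ 1).

0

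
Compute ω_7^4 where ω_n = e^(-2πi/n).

ω_7^4 = e^(-2πi·4/7)
= cos(-2π·4/7) + i·sin(-2π·4/7)
= cos(-8π/7) + i·sin(-8π/7)

ω_7^4 = cos(-8π/7) + i·sin(-8π/7) = -0.9010+0.4339i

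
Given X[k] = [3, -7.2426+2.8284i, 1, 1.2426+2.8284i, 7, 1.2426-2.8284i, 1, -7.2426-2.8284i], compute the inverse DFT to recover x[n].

x[n] = (1/8) Σ(k=0 to 7) X[k] · e^(2πikn/8)

Computing each x[n]:
x[0] = 0
x[1] = -3
x[2] = 1
x[3] = 0
x[4] = 3
x[5] = 2
x[6] = 1
x[7] = -1

x = [0, -3, 1, 0, 3, 2, 1, -1]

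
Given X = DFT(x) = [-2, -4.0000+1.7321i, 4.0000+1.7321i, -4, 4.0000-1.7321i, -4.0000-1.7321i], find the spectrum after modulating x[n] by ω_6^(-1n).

Modulation property: DFT(ω_6^(-1n)·x[n]) = X[(k-1) mod 6], so circularly shift X by 1 positions.

X[k-1] = [-4.0000-1.7321i, -2, -4.0000+1.7321i, 4.0000+1.7321i, -4, 4.0000-1.7321i]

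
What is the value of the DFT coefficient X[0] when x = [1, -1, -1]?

X[0] = Σ(n=0 to 2) x[n] · ω_3^0 = Σ x[n]
= (1) + (-1) + (-1)

X[0] = -1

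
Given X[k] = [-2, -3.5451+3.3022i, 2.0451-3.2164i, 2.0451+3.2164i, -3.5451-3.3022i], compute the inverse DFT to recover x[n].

x[n] = (1/5) Σ(k=0 to 4) X[k] · e^(2πikn/5)

Computing each x[n]:
x[0] = -1
x[1] = -2
x[2] = -1
x[3] = 3
x[4] = -1

x = [-1, -2, -1, 3, -1]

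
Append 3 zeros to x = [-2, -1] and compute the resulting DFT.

Original 2-point DFT: [-3, -1]
Zero-padded 5-point DFT provides frequency interpolation.

DFT_5([x, 0, ...]) = [-3, -2.3090+0.9511i, -1.1910+0.5878i, -1.1910-0.5878i, -2.3090-0.9511i]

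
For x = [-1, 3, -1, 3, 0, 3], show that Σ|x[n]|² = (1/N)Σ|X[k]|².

Time domain:
Σ|x[n]|² = |-1|² + |3|² + |-1|² + |3|² + |0|² + |3|² = 29.0000

Frequency domain:
(1/6)Σ|X[k]|² = (1/6)(|7|² + |-0.5000+0.8660i|² + |-0.5000-0.8660i|² + |-11|² + |-0.5000+0.8660i|² + |-0.5000-0.8660i|²) = (1/6)·174.0000 = 29.0000

Both sides agree, confirming Parseval's theorem.

Σ|x[n]|² = (1/N)Σ|X[k]|² = 29.0000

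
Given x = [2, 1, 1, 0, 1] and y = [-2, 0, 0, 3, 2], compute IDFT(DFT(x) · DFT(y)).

(x ⊛ y)[n] = Σ(m=0 to 4) x[m] · y[(n-m) mod 5]

Computing each output sample:
(x ⊛ y)[0] = 1
(x ⊛ y)[1] = 0
(x ⊛ y)[2] = 1
(x ⊛ y)[3] = 8
(x ⊛ y)[4] = 5

x ⊛ y = [1, 0, 1, 8, 5]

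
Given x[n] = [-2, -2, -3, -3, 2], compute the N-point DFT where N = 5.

X[k] = Σ(n=0 to 4) x[n] · ω_5^(nk)
where ω_5 = e^(-2πi/5)

Computing each X[k]:
X[0] = -8
X[1] = 2.8541+3.8042i
X[2] = -3.8541+2.3511i
X[3] = -3.8541-2.3511i
X[4] = 2.8541-3.8042i

X = [-8, 2.8541+3.8042i, -3.8541+2.3511i, -3.8541-2.3511i, 2.8541-3.8042i]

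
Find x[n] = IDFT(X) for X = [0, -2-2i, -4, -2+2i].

x[n] = (1/4) Σ(k=0 to 3) X[k] · e^(2πikn/4)

Computing each x[n]:
x[0] = -2
x[1] = 2
x[2] = 0
x[3] = 0

x = [-2, 2, 0, 0]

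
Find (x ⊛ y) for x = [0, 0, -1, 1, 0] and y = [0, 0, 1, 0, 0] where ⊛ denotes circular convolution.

(x ⊛ y)[n] = Σ(m=0 to 4) x[m] · y[(n-m) mod 5]

Computing each output sample:
(x ⊛ y)[0] = 1
(x ⊛ y)[1] = 0
(x ⊛ y)[2] = 0
(x ⊛ y)[3] = 0
(x ⊛ y)[4] = -1

x ⊛ y = [1, 0, 0, 0, -1]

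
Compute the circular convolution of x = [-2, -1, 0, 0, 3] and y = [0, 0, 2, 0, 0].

(x ⊛ y)[n] = Σ(m=0 to 4) x[m] · y[(n-m) mod 5]

Computing each output sample:
(x ⊛ y)[0] = 0
(x ⊛ y)[1] = 6
(x ⊛ y)[2] = -4
(x ⊛ y)[3] = -2
(x ⊛ y)[4] = 0

x ⊛ y = [0, 6, -4, -2, 0]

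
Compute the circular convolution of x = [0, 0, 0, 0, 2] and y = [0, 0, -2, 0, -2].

(x ⊛ y)[n] = Σ(m=0 to 4) x[m] · y[(n-m) mod 5]

Computing each output sample:
(x ⊛ y)[0] = 0
(x ⊛ y)[1] = -4
(x ⊛ y)[2] = 0
(x ⊛ y)[3] = -4
(x ⊛ y)[4] = 0

x ⊛ y = [0, -4, 0, -4, 0]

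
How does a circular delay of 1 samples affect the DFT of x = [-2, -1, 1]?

Time shift by 1: X_shifted[k] = ω_3^(1k) · X[k]
Shifted x = [1, -2, -1]

DFT(x[n-1]) = [-2, 2.5000+0.8660i, 2.5000-0.8660i]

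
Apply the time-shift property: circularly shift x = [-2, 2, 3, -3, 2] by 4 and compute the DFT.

Time shift by 4: X_shifted[k] = ω_5^(4k) · X[k]
Shifted x = [2, 3, -3, 2, -2]

DFT(x[n-4]) = [2, 3.1180-1.8164i, 0.8820-7.6942i, 0.8820+7.6942i, 3.1180+1.8164i]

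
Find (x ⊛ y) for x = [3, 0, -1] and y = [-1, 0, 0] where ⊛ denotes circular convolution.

(x ⊛ y)[n] = Σ(m=0 to 2) x[m] · y[(n-m) mod 3]

Computing each output sample:
(x ⊛ y)[0] = -3
(x ⊛ y)[1] = 0
(x ⊛ y)[2] = 1

x ⊛ y = [-3, 0, 1]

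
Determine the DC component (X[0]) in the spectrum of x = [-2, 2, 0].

X[0] = Σ(n=0 to 2) x[n] · ω_3^0 = Σ x[n]
= (-2) + (2) + (0)

X[0] = 0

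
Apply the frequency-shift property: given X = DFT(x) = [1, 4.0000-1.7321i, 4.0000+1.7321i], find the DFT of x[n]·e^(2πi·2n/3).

Modulation property: DFT(ω_3^(-2n)·x[n]) = X[(k-2) mod 3], so circularly shift X by 2 positions.

X[k-2] = [4.0000-1.7321i, 4.0000+1.7321i, 1]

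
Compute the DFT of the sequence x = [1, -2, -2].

X[k] = Σ(n=0 to 2) x[n] · ω_3^(nk)
where ω_3 = e^(-2πi/3)

Computing each X[k]:
X[0] = -3
X[1] = 3
X[2] = 3

X = [-3, 3, 3]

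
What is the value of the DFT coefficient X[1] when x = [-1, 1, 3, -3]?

X[1] = Σ(n=0 to 3) x[n] · ω_4^(1n) where ω_4 = e^(-2πi/4)
= (-1)·ω_4^0 + (1)·ω_4^1 + (3)·ω_4^2 + (-3)·ω_4^3

X[1] = -4-4i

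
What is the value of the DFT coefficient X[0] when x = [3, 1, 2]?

X[0] = Σ(n=0 to 2) x[n] · ω_3^0 = Σ x[n]
= (3) + (1) + (2)

X[0] = 6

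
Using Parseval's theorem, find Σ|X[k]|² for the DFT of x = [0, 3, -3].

Parseval: Σ|x[n]|² = (1/N)Σ|X[k]|², so Σ|X[k]|² = N·Σ|x[n]|² = 3·18.0000

Σ|X[k]|² = N·Σ|x[n]|² = 3·18.0000 = 54.0000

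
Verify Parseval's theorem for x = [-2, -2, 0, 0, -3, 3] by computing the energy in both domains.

Time domain:
Σ|x[n]|² = |-2|² + |-2|² + |0|² + |0|² + |-3|² + |3|² = 26.0000

Frequency domain:
(1/6)Σ|X[k]|² = (1/6)(|-4|² + |1.7321i|² + |-1.0000+6.9282i|² + |-6|² + |-1.0000-6.9282i|² + |-1.7321i|²) = (1/6)·156.0000 = 26.0000

Both sides agree, confirming Parseval's theorem.

Σ|x[n]|² = (1/N)Σ|X[k]|² = 26.0000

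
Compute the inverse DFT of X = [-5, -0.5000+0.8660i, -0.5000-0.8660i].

x[n] = (1/3) Σ(k=0 to 2) X[k] · e^(2πikn/3)

Computing each x[n]:
x[0] = -2
x[1] = -2
x[2] = -1

x = [-2, -2, -1]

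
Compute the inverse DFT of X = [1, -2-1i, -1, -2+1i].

x[n] = (1/4) Σ(k=0 to 3) X[k] · e^(2πikn/4)

Computing each x[n]:
x[0] = -1
x[1] = 1
x[2] = 1
x[3] = 0

x = [-1, 1, 1, 0]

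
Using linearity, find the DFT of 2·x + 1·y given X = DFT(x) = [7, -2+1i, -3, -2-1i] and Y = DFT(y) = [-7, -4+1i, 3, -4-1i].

By linearity: DFT(2x + 1y) = 2·DFT(x) + 1·DFT(y)
= 2·[7, -2+1i, -3, -2-1i] + 1·[-7, -4+1i, 3, -4-1i]

Computing element-wise:
Z[0] = 2·(7) + 1·(-7) = 7
Z[1] = 2·(-2+1i) + 1·(-4+1i) = -8+3i
Z[2] = 2·(-3) + 1·(3) = -3
Z[3] = 2·(-2-1i) + 1·(-4-1i) = -8-3i

DFT(2x + 1y) = 2·X + 1·Y = [7, -8+3i, -3, -8-3i]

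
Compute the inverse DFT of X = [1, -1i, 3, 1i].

x[n] = (1/4) Σ(k=0 to 3) X[k] · e^(2πikn/4)

Computing each x[n]:
x[0] = 1
x[1] = 0
x[2] = 1
x[3] = -1

x = [1, 0, 1, -1]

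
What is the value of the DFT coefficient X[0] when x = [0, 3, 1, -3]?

X[0] = Σ(n=0 to 3) x[n] · ω_4^0 = Σ x[n]
= (0) + (3) + (1) + (-3)

X[0] = 1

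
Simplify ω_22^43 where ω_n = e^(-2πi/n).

Since ω_22^22 = 1, powers reduce modulo 22.
43 mod 22 = 21
So ω_22^43 = ω_22^21 = e^(-2πi·21/22)

ω_22^43 = ω_22^21 = 0.9595+0.2817i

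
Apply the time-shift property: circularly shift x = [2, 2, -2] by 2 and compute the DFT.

Time shift by 2: X_shifted[k] = ω_3^(2k) · X[k]
Shifted x = [2, -2, 2]

DFT(x[n-2]) = [2, 2.0000+3.4641i, 2.0000-3.4641i]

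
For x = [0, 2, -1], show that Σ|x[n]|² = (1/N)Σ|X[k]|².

Time domain:
Σ|x[n]|² = |0|² + |2|² + |-1|² = 5.0000

Frequency domain:
(1/3)Σ|X[k]|² = (1/3)(|1|² + |-0.5000-2.5981i|² + |-0.5000+2.5981i|²) = (1/3)·15.0000 = 5.0000

Both sides agree, confirming Parseval's theorem.

Σ|x[n]|² = (1/N)Σ|X[k]|² = 5.0000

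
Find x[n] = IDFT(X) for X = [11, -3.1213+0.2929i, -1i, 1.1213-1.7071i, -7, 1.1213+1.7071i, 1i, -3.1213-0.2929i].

x[n] = (1/8) Σ(k=0 to 7) X[k] · e^(2πikn/8)

Computing each x[n]:
x[0] = 0
x[1] = 2
x[2] = 0
x[3] = 3
x[4] = 1
x[5] = 3
x[6] = 1
x[7] = 1

x = [0, 2, 0, 3, 1, 3, 1, 1]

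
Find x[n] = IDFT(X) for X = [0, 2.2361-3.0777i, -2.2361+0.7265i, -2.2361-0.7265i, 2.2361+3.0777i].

x[n] = (1/5) Σ(k=0 to 4) X[k] · e^(2πikn/5)

Computing each x[n]:
x[0] = 0
x[1] = 2
x[2] = 0
x[3] = -2
x[4] = 0

x = [0, 2, 0, -2, 0]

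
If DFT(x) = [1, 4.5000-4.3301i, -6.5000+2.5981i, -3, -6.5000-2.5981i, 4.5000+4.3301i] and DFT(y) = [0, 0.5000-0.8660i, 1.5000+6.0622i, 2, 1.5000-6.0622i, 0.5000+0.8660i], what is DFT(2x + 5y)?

By linearity: DFT(2x + 5y) = 2·DFT(x) + 5·DFT(y)
= 2·[1, 4.5000-4.3301i, -6.5000+2.5981i, -3, -6.5000-2.5981i, 4.5000+4.3301i] + 5·[0, 0.5000-0.8660i, 1.5000+6.0622i, 2, 1.5000-6.0622i, 0.5000+0.8660i]

Computing element-wise:
Z[0] = 2·(1) + 5·(0) = 2
Z[1] = 2·(4.5000-4.3301i) + 5·(0.5000-0.8660i) = 11.5000-12.9902i
Z[2] = 2·(-6.5000+2.5981i) + 5·(1.5000+6.0622i) = -5.5000+35.5072i
Z[3] = 2·(-3) + 5·(2) = 4
Z[4] = 2·(-6.5000-2.5981i) + 5·(1.5000-6.0622i) = -5.5000-35.5072i
Z[5] = 2·(4.5000+4.3301i) + 5·(0.5000+0.8660i) = 11.5000+12.9902i

DFT(2x + 5y) = 2·X + 5·Y = [2, 11.5000-12.9902i, -5.5000+35.5072i, 4, -5.5000-35.5072i, 11.5000+12.9902i]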